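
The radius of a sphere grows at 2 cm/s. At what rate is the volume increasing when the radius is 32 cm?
8192π cm³/s

V = (4/3)πr³
dV/dt = dV/dr · dr/dt = 4πr² · 2
At r = 32: dV/dt = 8192π cm³/s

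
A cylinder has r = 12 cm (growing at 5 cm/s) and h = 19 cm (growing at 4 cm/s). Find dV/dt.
2856π cm³/s

V = πr²h
dV/dt = 2πrh·dr/dt + πr²·dh/dt
= 2π(12)(19)(5) + π(12)²(4)
= 2856π cm³/s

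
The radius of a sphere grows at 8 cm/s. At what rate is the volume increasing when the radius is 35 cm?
39200π cm³/s

V = (4/3)πr³
dV/dt = dV/dr · dr/dt = 4πr² · 8
At r = 35: dV/dt = 39200π cm³/s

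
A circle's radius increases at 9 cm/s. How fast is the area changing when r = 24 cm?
432π cm²/s

A = πr²
dA/dt = 2πr · dr/dt = 2π(24)(9) = 432π cm²/s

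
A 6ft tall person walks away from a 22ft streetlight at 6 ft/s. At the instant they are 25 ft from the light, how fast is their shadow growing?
9/4 ft/s

By similar triangles: 22/(x+s) = 6/s
Solving: s = 6x/16
ds/dt = 6/16 · dx/dt = 3/8 · 6 = 9/4 ft/s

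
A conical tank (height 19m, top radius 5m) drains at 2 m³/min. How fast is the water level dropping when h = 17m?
722/(7225π) ≈ 0.03181 m/min

r/h = 5/19, so r = (5/19)h
V = (1/3)πr²h = (1/3)π((5/19)h)²h = (25/1083)πh³
dV/dh = (25/361)πh²
dh/dt = (dV/dt)/(dV/dh) = -2/((25/361)π·17²) = -722/(7225π) m/min
The level is dropping at 722/(7225π) ≈ 0.03181 m/min.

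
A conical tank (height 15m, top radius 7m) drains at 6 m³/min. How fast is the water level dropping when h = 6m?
75/(98π) ≈ 0.2436 m/min

r/h = 7/15, so r = (7/15)h
V = (1/3)πr²h = (1/3)π((7/15)h)²h = (49/675)πh³
dV/dh = (49/225)πh²
dh/dt = (dV/dt)/(dV/dh) = -6/((49/225)π·6²) = -75/(98π) m/min
The level is dropping at 75/(98π) ≈ 0.2436 m/min.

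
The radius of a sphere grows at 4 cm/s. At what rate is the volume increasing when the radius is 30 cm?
14400π cm³/s

V = (4/3)πr³
dV/dt = dV/dr · dr/dt = 4πr² · 4
At r = 30: dV/dt = 14400π cm³/s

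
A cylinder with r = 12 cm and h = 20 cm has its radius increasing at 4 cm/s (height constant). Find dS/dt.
352π cm²/s

S = 2πrh + 2πr² (lateral + bases)
dS/dt = (2πh + 4πr)·dr/dt = (2π·20 + 4π·12)·4
= 352π cm²/s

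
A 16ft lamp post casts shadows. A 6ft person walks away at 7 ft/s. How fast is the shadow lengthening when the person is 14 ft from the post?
21/5 ft/s

By similar triangles: 16/(x+s) = 6/s
Solving: s = 6x/10
ds/dt = 6/10 · dx/dt = 3/5 · 7 = 21/5 ft/s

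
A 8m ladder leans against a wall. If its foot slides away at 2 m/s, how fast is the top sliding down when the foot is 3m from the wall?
6√55/55 ≈ 0.809 m/s

x² + y² = 8²
2x·dx/dt + 2y·dy/dt = 0
dy/dt = -x/y · dx/dt = -3/√55 · 2 = -6√55/55 m/s
The top is descending at 6√55/55 ≈ 0.809 m/s.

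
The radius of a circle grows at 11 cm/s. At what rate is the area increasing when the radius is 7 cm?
154π cm²/s

A = πr²
dA/dt = 2πr · dr/dt = 2π(7)(11) = 154π cm²/s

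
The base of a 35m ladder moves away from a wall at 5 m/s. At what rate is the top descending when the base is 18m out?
90√901/901 ≈ 2.998 m/s

x² + y² = 35²
2x·dx/dt + 2y·dy/dt = 0
dy/dt = -x/y · dx/dt = -18/√901 · 5 = -90√901/901 m/s
The top is descending at 90√901/901 ≈ 2.998 m/s.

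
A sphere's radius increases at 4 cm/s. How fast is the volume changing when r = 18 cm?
5184π cm³/s

V = (4/3)πr³
dV/dt = dV/dr · dr/dt = 4πr² · 4
At r = 18: dV/dt = 5184π cm³/s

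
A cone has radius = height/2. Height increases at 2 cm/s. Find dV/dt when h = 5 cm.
25π/2 cm³/s

V = (1/3)π(h/2)²h = πh³/12
dV/dt = πh²/4 · 2
At h = 5: dV/dt = 25π/2 cm³/s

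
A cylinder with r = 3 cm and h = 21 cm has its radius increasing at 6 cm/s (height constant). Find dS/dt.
324π cm²/s

S = 2πrh + 2πr² (lateral + bases)
dS/dt = (2πh + 4πr)·dr/dt = (2π·21 + 4π·3)·6
= 324π cm²/s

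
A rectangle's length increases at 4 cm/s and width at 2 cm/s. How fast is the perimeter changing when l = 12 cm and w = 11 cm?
12 cm/s

P = 2(l + w)
dP/dt = 2(dl/dt + dw/dt) = 2(4 + 2) = 12 cm/s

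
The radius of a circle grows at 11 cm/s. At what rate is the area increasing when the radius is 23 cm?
506π cm²/s

A = πr²
dA/dt = 2πr · dr/dt = 2π(23)(11) = 506π cm²/s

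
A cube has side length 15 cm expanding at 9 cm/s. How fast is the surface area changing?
1620 cm²/s

A = 6s²
dA/dt = 12s · ds/dt = 12·15·9 = 1620 cm²/s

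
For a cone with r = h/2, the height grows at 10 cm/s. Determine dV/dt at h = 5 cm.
125π/2 cm³/s

V = (1/3)π(h/2)²h = πh³/12
dV/dt = πh²/4 · 10
At h = 5: dV/dt = 125π/2 cm³/s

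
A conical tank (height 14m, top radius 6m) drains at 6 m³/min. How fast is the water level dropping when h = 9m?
98/(243π) ≈ 0.1284 m/min

r/h = 6/14, so r = (3/7)h
V = (1/3)πr²h = (1/3)π((3/7)h)²h = (3/49)πh³
dV/dh = (9/49)πh²
dh/dt = (dV/dt)/(dV/dh) = -6/((9/49)π·9²) = -98/(243π) m/min
The level is dropping at 98/(243π) ≈ 0.1284 m/min.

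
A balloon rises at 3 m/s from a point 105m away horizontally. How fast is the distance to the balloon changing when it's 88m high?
264/137 ≈ 1.927 m/s

z² = 105² + y²
z = √(105² + 88²) = 137
dz/dt = y/z · dy/dt = 88/137 · 3 = 264/137 ≈ 1.927 m/s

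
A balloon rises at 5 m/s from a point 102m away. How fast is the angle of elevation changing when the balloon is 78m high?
0.030932 rad/s

tan(θ) = y/102
sec²(θ) · dθ/dt = (1/102) · dy/dt
dθ/dt = cos²(θ)/102 · 5 = 102/(102² + 78²) · 5
dθ/dt = 0.030932 rad/s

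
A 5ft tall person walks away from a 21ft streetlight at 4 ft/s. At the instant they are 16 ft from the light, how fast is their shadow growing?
5/4 ft/s

By similar triangles: 21/(x+s) = 5/s
Solving: s = 5x/16
ds/dt = 5/16 · dx/dt = 5/16 · 4 = 5/4 ft/s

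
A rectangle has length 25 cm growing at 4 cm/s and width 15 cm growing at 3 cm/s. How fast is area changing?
135 cm²/s

A = lw
dA/dt = w·dl/dt + l·dw/dt = 15·4 + 25·3 = 135 cm²/s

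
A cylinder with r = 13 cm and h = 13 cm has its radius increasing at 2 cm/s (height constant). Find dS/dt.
156π cm²/s

S = 2πrh + 2πr² (lateral + bases)
dS/dt = (2πh + 4πr)·dr/dt = (2π·13 + 4π·13)·2
= 156π cm²/s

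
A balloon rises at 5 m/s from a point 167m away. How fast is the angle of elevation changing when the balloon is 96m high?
0.022504 rad/s

tan(θ) = y/167
sec²(θ) · dθ/dt = (1/167) · dy/dt
dθ/dt = cos²(θ)/167 · 5 = 167/(167² + 96²) · 5
dθ/dt = 0.022504 rad/s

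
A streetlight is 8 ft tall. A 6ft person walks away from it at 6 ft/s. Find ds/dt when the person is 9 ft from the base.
18 ft/s

By similar triangles: 8/(x+s) = 6/s
Solving: s = 6x/2
ds/dt = 6/2 · dx/dt = 3 · 6 = 18 ft/s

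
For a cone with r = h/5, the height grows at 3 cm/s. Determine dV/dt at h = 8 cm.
192π/25 cm³/s

V = (1/3)π(h/5)²h = πh³/75
dV/dt = πh²/25 · 3
At h = 8: dV/dt = 192π/25 cm³/s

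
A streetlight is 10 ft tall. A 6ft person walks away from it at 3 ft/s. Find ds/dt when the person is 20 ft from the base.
9/2 ft/s

By similar triangles: 10/(x+s) = 6/s
Solving: s = 6x/4
ds/dt = 6/4 · dx/dt = 3/2 · 3 = 9/2 ft/s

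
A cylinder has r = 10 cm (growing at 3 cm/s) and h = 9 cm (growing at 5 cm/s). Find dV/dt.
1040π cm³/s

V = πr²h
dV/dt = 2πrh·dr/dt + πr²·dh/dt
= 2π(10)(9)(3) + π(10)²(5)
= 1040π cm³/s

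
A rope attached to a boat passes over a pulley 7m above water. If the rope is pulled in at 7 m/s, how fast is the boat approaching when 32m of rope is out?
224√39/195 ≈ 7.174 m/s

rope² = x² + 7²
x = √(32² - 7²) = 5√39
dx/dt = (rope/x) · d(rope)/dt = (32/(5√39)) · (-7) = -224√39/195 m/s
The boat approaches at 224√39/195 ≈ 7.174 m/s.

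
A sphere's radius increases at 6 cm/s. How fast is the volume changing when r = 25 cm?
15000π cm³/s

V = (4/3)πr³
dV/dt = dV/dr · dr/dt = 4πr² · 6
At r = 25: dV/dt = 15000π cm³/s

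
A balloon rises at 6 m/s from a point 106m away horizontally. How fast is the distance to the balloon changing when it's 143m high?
858√31685/31685 ≈ 4.82 m/s

z² = 106² + y²
z = √(106² + 143²) = √31685
dz/dt = y/z · dy/dt = 143/√31685 · 6 = 858√31685/31685 ≈ 4.82 m/s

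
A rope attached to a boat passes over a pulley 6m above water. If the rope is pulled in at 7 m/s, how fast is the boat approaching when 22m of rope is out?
11√7/4 ≈ 7.276 m/s

rope² = x² + 6²
x = √(22² - 6²) = 8√7
dx/dt = (rope/x) · d(rope)/dt = (22/(8√7)) · (-7) = -11√7/4 m/s
The boat approaches at 11√7/4 ≈ 7.276 m/s.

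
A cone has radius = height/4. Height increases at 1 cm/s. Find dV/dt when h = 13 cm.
169π/16 cm³/s

V = (1/3)π(h/4)²h = πh³/48
dV/dt = πh²/16 · 1
At h = 13: dV/dt = 169π/16 cm³/s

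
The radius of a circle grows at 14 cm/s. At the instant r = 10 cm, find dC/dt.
28π cm/s

C = 2πr
dC/dt = 2π · dr/dt = 2π · 14 = 28π cm/s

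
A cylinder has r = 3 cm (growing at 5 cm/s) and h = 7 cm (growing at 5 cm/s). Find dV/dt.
255π cm³/s

V = πr²h
dV/dt = 2πrh·dr/dt + πr²·dh/dt
= 2π(3)(7)(5) + π(3)²(5)
= 255π cm³/s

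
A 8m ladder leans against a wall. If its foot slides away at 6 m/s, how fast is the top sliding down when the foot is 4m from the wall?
2√3 ≈ 3.464 m/s

x² + y² = 8²
2x·dx/dt + 2y·dy/dt = 0
dy/dt = -x/y · dx/dt = -4/(4√3) · 6 = -2√3 m/s
The top is descending at 2√3 ≈ 3.464 m/s.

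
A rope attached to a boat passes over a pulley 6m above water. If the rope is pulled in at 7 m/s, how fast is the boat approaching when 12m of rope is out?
14√3/3 ≈ 8.083 m/s

rope² = x² + 6²
x = √(12² - 6²) = 6√3
dx/dt = (rope/x) · d(rope)/dt = (12/(6√3)) · (-7) = -14√3/3 m/s
The boat approaches at 14√3/3 ≈ 8.083 m/s.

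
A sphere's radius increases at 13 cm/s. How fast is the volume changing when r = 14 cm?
10192π cm³/s

V = (4/3)πr³
dV/dt = dV/dr · dr/dt = 4πr² · 13
At r = 14: dV/dt = 10192π cm³/s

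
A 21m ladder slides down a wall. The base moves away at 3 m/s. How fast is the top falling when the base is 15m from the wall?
5√6/4 ≈ 3.062 m/s

x² + y² = 21²
2x·dx/dt + 2y·dy/dt = 0
dy/dt = -x/y · dx/dt = -15/(6√6) · 3 = -5√6/4 m/s
The top is descending at 5√6/4 ≈ 3.062 m/s.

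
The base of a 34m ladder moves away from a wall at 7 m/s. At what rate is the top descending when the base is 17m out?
7√3/3 ≈ 4.041 m/s

x² + y² = 34²
2x·dx/dt + 2y·dy/dt = 0
dy/dt = -x/y · dx/dt = -17/(17√3) · 7 = -7√3/3 m/s
The top is descending at 7√3/3 ≈ 4.041 m/s.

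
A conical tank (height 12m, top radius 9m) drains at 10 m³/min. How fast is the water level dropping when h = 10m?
8/(45π) ≈ 0.05659 m/min

r/h = 9/12, so r = (3/4)h
V = (1/3)πr²h = (1/3)π((3/4)h)²h = (3/16)πh³
dV/dh = (9/16)πh²
dh/dt = (dV/dt)/(dV/dh) = -10/((9/16)π·10²) = -8/(45π) m/min
The level is dropping at 8/(45π) ≈ 0.05659 m/min.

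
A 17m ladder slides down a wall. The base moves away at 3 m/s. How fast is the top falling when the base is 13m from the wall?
13√30/20 ≈ 3.56 m/s

x² + y² = 17²
2x·dx/dt + 2y·dy/dt = 0
dy/dt = -x/y · dx/dt = -13/(2√30) · 3 = -13√30/20 m/s
The top is descending at 13√30/20 ≈ 3.56 m/s.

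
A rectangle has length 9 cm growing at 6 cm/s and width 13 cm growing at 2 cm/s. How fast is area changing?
96 cm²/s

A = lw
dA/dt = w·dl/dt + l·dw/dt = 13·6 + 9·2 = 96 cm²/s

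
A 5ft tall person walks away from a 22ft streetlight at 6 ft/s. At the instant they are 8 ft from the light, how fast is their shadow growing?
30/17 ft/s

By similar triangles: 22/(x+s) = 5/s
Solving: s = 5x/17
ds/dt = 5/17 · dx/dt = 5/17 · 6 = 30/17 ft/s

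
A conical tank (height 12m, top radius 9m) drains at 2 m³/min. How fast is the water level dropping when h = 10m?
8/(225π) ≈ 0.01132 m/min

r/h = 9/12, so r = (3/4)h
V = (1/3)πr²h = (1/3)π((3/4)h)²h = (3/16)πh³
dV/dh = (9/16)πh²
dh/dt = (dV/dt)/(dV/dh) = -2/((9/16)π·10²) = -8/(225π) m/min
The level is dropping at 8/(225π) ≈ 0.01132 m/min.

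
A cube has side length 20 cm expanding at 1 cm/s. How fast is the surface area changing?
240 cm²/s

A = 6s²
dA/dt = 12s · ds/dt = 12·20·1 = 240 cm²/s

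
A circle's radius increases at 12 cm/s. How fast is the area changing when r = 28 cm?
672π cm²/s

A = πr²
dA/dt = 2πr · dr/dt = 2π(28)(12) = 672π cm²/s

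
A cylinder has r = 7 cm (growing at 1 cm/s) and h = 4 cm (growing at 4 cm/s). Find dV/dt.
252π cm³/s

V = πr²h
dV/dt = 2πrh·dr/dt + πr²·dh/dt
= 2π(7)(4)(1) + π(7)²(4)
= 252π cm³/s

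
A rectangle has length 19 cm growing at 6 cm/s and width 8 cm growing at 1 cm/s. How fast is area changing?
67 cm²/s

A = lw
dA/dt = w·dl/dt + l·dw/dt = 8·6 + 19·1 = 67 cm²/s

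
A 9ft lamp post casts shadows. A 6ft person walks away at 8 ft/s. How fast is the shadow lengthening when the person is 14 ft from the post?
16 ft/s

By similar triangles: 9/(x+s) = 6/s
Solving: s = 6x/3
ds/dt = 6/3 · dx/dt = 2 · 8 = 16 ft/s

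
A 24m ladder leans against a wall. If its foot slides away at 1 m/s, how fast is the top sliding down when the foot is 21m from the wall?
7√15/15 ≈ 1.807 m/s

x² + y² = 24²
2x·dx/dt + 2y·dy/dt = 0
dy/dt = -x/y · dx/dt = -21/(3√15) · 1 = -7√15/15 m/s
The top is descending at 7√15/15 ≈ 1.807 m/s.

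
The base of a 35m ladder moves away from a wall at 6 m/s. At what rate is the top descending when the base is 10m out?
4√5/5 ≈ 1.789 m/s

x² + y² = 35²
2x·dx/dt + 2y·dy/dt = 0
dy/dt = -x/y · dx/dt = -10/(15√5) · 6 = -4√5/5 m/s
The top is descending at 4√5/5 ≈ 1.789 m/s.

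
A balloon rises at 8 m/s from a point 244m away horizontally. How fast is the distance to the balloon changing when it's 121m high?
968√74177/74177 ≈ 3.554 m/s

z² = 244² + y²
z = √(244² + 121²) = √74177
dz/dt = y/z · dy/dt = 121/√74177 · 8 = 968√74177/74177 ≈ 3.554 m/s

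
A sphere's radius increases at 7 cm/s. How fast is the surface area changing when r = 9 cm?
504π cm²/s

S = 4πr²
dS/dt = dS/dr · dr/dt = 8πr · 7
At r = 9: dS/dt = 504π cm²/s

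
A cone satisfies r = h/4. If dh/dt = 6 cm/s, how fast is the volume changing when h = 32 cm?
384π cm³/s

V = (1/3)π(h/4)²h = πh³/48
dV/dt = πh²/16 · 6
At h = 32: dV/dt = 384π cm³/s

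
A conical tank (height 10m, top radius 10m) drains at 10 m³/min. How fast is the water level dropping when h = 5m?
2/(5π) ≈ 0.1273 m/min

r/h = 10/10, so r = h
V = (1/3)πr²h = (1/3)π(h)²h = (1/3)πh³
dV/dh = πh²
dh/dt = (dV/dt)/(dV/dh) = -10/(π·5²) = -2/(5π) m/min
The level is dropping at 2/(5π) ≈ 0.1273 m/min.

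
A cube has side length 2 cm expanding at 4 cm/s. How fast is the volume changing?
48 cm³/s

V = s³
dV/dt = 3s² · ds/dt = 3·2²·4 = 48 cm³/s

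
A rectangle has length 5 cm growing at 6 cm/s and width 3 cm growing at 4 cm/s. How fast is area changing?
38 cm²/s

A = lw
dA/dt = w·dl/dt + l·dw/dt = 3·6 + 5·4 = 38 cm²/s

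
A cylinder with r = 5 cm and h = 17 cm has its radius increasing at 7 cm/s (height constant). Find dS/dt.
378π cm²/s

S = 2πrh + 2πr² (lateral + bases)
dS/dt = (2πh + 4πr)·dr/dt = (2π·17 + 4π·5)·7
= 378π cm²/s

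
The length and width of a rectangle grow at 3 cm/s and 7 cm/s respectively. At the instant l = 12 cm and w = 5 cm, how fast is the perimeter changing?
20 cm/s

P = 2(l + w)
dP/dt = 2(dl/dt + dw/dt) = 2(3 + 7) = 20 cm/s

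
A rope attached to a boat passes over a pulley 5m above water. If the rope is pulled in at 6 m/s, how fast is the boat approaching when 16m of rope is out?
32√231/77 ≈ 6.316 m/s

rope² = x² + 5²
x = √(16² - 5²) = √231
dx/dt = (rope/x) · d(rope)/dt = (16/√231) · (-6) = -32√231/77 m/s
The boat approaches at 32√231/77 ≈ 6.316 m/s.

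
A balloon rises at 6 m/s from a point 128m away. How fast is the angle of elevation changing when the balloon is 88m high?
0.03183 rad/s

tan(θ) = y/128
sec²(θ) · dθ/dt = (1/128) · dy/dt
dθ/dt = cos²(θ)/128 · 6 = 128/(128² + 88²) · 6
dθ/dt = 0.03183 rad/s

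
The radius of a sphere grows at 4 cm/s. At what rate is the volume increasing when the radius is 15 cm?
3600π cm³/s

V = (4/3)πr³
dV/dt = dV/dr · dr/dt = 4πr² · 4
At r = 15: dV/dt = 3600π cm³/s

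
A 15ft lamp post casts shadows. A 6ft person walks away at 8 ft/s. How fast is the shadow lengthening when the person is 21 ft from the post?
16/3 ft/s

By similar triangles: 15/(x+s) = 6/s
Solving: s = 6x/9
ds/dt = 6/9 · dx/dt = 2/3 · 8 = 16/3 ft/s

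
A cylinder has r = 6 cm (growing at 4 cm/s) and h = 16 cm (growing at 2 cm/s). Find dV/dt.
840π cm³/s

V = πr²h
dV/dt = 2πrh·dr/dt + πr²·dh/dt
= 2π(6)(16)(4) + π(6)²(2)
= 840π cm³/s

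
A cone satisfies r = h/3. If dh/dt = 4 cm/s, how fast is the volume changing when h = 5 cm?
100π/9 cm³/s

V = (1/3)π(h/3)²h = πh³/27
dV/dt = πh²/9 · 4
At h = 5: dV/dt = 100π/9 cm³/s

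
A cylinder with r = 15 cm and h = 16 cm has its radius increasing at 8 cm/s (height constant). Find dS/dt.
736π cm²/s

S = 2πrh + 2πr² (lateral + bases)
dS/dt = (2πh + 4πr)·dr/dt = (2π·16 + 4π·15)·8
= 736π cm²/s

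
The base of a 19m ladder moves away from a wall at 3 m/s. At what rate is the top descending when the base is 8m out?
8√33/33 ≈ 1.393 m/s

x² + y² = 19²
2x·dx/dt + 2y·dy/dt = 0
dy/dt = -x/y · dx/dt = -8/(3√33) · 3 = -8√33/33 m/s
The top is descending at 8√33/33 ≈ 1.393 m/s.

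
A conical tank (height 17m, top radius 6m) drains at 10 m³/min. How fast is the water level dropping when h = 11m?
1445/(2178π) ≈ 0.2112 m/min

r/h = 6/17, so r = (6/17)h
V = (1/3)πr²h = (1/3)π((6/17)h)²h = (12/289)πh³
dV/dh = (36/289)πh²
dh/dt = (dV/dt)/(dV/dh) = -10/((36/289)π·11²) = -1445/(2178π) m/min
The level is dropping at 1445/(2178π) ≈ 0.2112 m/min.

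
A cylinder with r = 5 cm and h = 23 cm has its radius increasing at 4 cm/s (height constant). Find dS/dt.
264π cm²/s

S = 2πrh + 2πr² (lateral + bases)
dS/dt = (2πh + 4πr)·dr/dt = (2π·23 + 4π·5)·4
= 264π cm²/s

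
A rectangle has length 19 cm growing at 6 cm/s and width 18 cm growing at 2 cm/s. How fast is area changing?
146 cm²/s

A = lw
dA/dt = w·dl/dt + l·dw/dt = 18·6 + 19·2 = 146 cm²/s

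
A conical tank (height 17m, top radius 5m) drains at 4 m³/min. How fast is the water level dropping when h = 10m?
289/(625π) ≈ 0.1472 m/min

r/h = 5/17, so r = (5/17)h
V = (1/3)πr²h = (1/3)π((5/17)h)²h = (25/867)πh³
dV/dh = (25/289)πh²
dh/dt = (dV/dt)/(dV/dh) = -4/((25/289)π·10²) = -289/(625π) m/min
The level is dropping at 289/(625π) ≈ 0.1472 m/min.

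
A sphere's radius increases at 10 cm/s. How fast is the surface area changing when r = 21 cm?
1680π cm²/s

S = 4πr²
dS/dt = dS/dr · dr/dt = 8πr · 10
At r = 21: dS/dt = 1680π cm²/s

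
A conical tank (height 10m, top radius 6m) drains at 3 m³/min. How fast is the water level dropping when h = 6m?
25/(108π) ≈ 0.07368 m/min

r/h = 6/10, so r = (3/5)h
V = (1/3)πr²h = (1/3)π((3/5)h)²h = (3/25)πh³
dV/dh = (9/25)πh²
dh/dt = (dV/dt)/(dV/dh) = -3/((9/25)π·6²) = -25/(108π) m/min
The level is dropping at 25/(108π) ≈ 0.07368 m/min.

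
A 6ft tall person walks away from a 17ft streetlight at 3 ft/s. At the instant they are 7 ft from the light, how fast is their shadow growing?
18/11 ft/s

By similar triangles: 17/(x+s) = 6/s
Solving: s = 6x/11
ds/dt = 6/11 · dx/dt = 6/11 · 3 = 18/11 ft/s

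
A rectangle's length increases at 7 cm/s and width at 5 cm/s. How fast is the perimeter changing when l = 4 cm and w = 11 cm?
24 cm/s

P = 2(l + w)
dP/dt = 2(dl/dt + dw/dt) = 2(7 + 5) = 24 cm/s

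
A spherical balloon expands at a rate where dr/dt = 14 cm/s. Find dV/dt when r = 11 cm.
6776π cm³/s

V = (4/3)πr³
dV/dt = dV/dr · dr/dt = 4πr² · 14
At r = 11: dV/dt = 6776π cm³/s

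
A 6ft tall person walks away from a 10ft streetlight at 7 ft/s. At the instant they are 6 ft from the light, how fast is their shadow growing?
21/2 ft/s

By similar triangles: 10/(x+s) = 6/s
Solving: s = 6x/4
ds/dt = 6/4 · dx/dt = 3/2 · 7 = 21/2 ft/s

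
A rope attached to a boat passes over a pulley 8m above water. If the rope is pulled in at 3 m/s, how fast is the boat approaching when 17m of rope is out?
17/5 = 3.4 m/s

rope² = x² + 8²
x = √(17² - 8²) = 15
dx/dt = (rope/x) · d(rope)/dt = (17/15) · (-3) = -17/5 m/s
The boat approaches at 17/5 = 3.4 m/s.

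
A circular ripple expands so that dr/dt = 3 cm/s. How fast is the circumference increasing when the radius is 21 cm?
6π cm/s

C = 2πr
dC/dt = 2π · dr/dt = 2π · 3 = 6π cm/s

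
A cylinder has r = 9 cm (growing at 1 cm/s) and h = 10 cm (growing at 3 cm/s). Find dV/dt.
423π cm³/s

V = πr²h
dV/dt = 2πrh·dr/dt + πr²·dh/dt
= 2π(9)(10)(1) + π(9)²(3)
= 423π cm³/s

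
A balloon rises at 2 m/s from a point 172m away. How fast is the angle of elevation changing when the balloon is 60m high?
0.010366 rad/s

tan(θ) = y/172
sec²(θ) · dθ/dt = (1/172) · dy/dt
dθ/dt = cos²(θ)/172 · 2 = 172/(172² + 60²) · 2
dθ/dt = 0.010366 rad/s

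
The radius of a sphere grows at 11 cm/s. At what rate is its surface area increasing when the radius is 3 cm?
264π cm²/s

S = 4πr²
dS/dt = dS/dr · dr/dt = 8πr · 11
At r = 3: dS/dt = 264π cm²/s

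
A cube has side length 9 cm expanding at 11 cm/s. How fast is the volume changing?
2673 cm³/s

V = s³
dV/dt = 3s² · ds/dt = 3·9²·11 = 2673 cm³/s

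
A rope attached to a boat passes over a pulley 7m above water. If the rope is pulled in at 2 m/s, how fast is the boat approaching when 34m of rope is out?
68√123/369 ≈ 2.044 m/s

rope² = x² + 7²
x = √(34² - 7²) = 3√123
dx/dt = (rope/x) · d(rope)/dt = (34/(3√123)) · (-2) = -68√123/369 m/s
The boat approaches at 68√123/369 ≈ 2.044 m/s.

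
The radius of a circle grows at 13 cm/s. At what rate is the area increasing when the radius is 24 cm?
624π cm²/s

A = πr²
dA/dt = 2πr · dr/dt = 2π(24)(13) = 624π cm²/s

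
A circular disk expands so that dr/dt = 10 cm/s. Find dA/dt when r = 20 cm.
400π cm²/s

A = πr²
dA/dt = 2πr · dr/dt = 2π(20)(10) = 400π cm²/s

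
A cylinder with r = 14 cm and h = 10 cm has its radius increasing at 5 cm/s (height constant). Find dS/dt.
380π cm²/s

S = 2πrh + 2πr² (lateral + bases)
dS/dt = (2πh + 4πr)·dr/dt = (2π·10 + 4π·14)·5
= 380π cm²/s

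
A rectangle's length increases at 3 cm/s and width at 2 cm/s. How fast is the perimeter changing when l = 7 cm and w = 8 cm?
10 cm/s

P = 2(l + w)
dP/dt = 2(dl/dt + dw/dt) = 2(3 + 2) = 10 cm/s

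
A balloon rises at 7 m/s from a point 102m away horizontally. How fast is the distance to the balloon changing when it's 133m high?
931√28093/28093 ≈ 5.555 m/s

z² = 102² + y²
z = √(102² + 133²) = √28093
dz/dt = y/z · dy/dt = 133/√28093 · 7 = 931√28093/28093 ≈ 5.555 m/s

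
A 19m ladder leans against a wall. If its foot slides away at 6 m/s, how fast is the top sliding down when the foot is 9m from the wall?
27√70/70 ≈ 3.227 m/s

x² + y² = 19²
2x·dx/dt + 2y·dy/dt = 0
dy/dt = -x/y · dx/dt = -9/(2√70) · 6 = -27√70/70 m/s
The top is descending at 27√70/70 ≈ 3.227 m/s.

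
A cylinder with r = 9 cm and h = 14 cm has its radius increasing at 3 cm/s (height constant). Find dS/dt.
192π cm²/s

S = 2πrh + 2πr² (lateral + bases)
dS/dt = (2πh + 4πr)·dr/dt = (2π·14 + 4π·9)·3
= 192π cm²/s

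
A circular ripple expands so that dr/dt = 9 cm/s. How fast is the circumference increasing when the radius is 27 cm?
18π cm/s

C = 2πr
dC/dt = 2π · dr/dt = 2π · 9 = 18π cm/s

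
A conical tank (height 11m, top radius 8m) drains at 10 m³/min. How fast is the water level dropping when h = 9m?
605/(2592π) ≈ 0.0743 m/min

r/h = 8/11, so r = (8/11)h
V = (1/3)πr²h = (1/3)π((8/11)h)²h = (64/363)πh³
dV/dh = (64/121)πh²
dh/dt = (dV/dt)/(dV/dh) = -10/((64/121)π·9²) = -605/(2592π) m/min
The level is dropping at 605/(2592π) ≈ 0.0743 m/min.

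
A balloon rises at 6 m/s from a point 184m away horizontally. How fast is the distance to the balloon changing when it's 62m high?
186√377/1885 ≈ 1.916 m/s

z² = 184² + y²
z = √(184² + 62²) = 10√377
dz/dt = y/z · dy/dt = 62/(10√377) · 6 = 186√377/1885 ≈ 1.916 m/s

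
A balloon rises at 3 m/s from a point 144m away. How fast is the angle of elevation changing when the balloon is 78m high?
0.016107 rad/s

tan(θ) = y/144
sec²(θ) · dθ/dt = (1/144) · dy/dt
dθ/dt = cos²(θ)/144 · 3 = 144/(144² + 78²) · 3
dθ/dt = 0.016107 rad/s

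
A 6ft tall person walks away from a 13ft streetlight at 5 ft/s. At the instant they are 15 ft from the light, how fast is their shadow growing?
30/7 ft/s

By similar triangles: 13/(x+s) = 6/s
Solving: s = 6x/7
ds/dt = 6/7 · dx/dt = 6/7 · 5 = 30/7 ft/s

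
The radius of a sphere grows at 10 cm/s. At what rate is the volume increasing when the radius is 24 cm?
23040π cm³/s

V = (4/3)πr³
dV/dt = dV/dr · dr/dt = 4πr² · 10
At r = 24: dV/dt = 23040π cm³/s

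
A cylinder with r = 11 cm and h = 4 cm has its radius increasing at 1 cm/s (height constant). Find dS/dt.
52π cm²/s

S = 2πrh + 2πr² (lateral + bases)
dS/dt = (2πh + 4πr)·dr/dt = (2π·4 + 4π·11)·1
= 52π cm²/s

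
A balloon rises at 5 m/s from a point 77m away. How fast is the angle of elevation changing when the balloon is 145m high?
0.014284 rad/s

tan(θ) = y/77
sec²(θ) · dθ/dt = (1/77) · dy/dt
dθ/dt = cos²(θ)/77 · 5 = 77/(77² + 145²) · 5
dθ/dt = 0.014284 rad/s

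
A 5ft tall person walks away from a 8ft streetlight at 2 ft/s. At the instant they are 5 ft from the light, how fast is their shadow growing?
10/3 ft/s

By similar triangles: 8/(x+s) = 5/s
Solving: s = 5x/3
ds/dt = 5/3 · dx/dt = 5/3 · 2 = 10/3 ft/s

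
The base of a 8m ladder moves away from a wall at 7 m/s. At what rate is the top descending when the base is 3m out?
21√55/55 ≈ 2.832 m/s

x² + y² = 8²
2x·dx/dt + 2y·dy/dt = 0
dy/dt = -x/y · dx/dt = -3/√55 · 7 = -21√55/55 m/s
The top is descending at 21√55/55 ≈ 2.832 m/s.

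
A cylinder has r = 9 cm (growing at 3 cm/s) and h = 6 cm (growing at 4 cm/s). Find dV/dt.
648π cm³/s

V = πr²h
dV/dt = 2πrh·dr/dt + πr²·dh/dt
= 2π(9)(6)(3) + π(9)²(4)
= 648π cm³/s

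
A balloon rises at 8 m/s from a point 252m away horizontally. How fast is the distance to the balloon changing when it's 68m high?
68√4258/2129 ≈ 2.084 m/s

z² = 252² + y²
z = √(252² + 68²) = 4√4258
dz/dt = y/z · dy/dt = 68/(4√4258) · 8 = 68√4258/2129 ≈ 2.084 m/s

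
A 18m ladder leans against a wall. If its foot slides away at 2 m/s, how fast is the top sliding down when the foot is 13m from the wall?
26√155/155 ≈ 2.088 m/s

x² + y² = 18²
2x·dx/dt + 2y·dy/dt = 0
dy/dt = -x/y · dx/dt = -13/√155 · 2 = -26√155/155 m/s
The top is descending at 26√155/155 ≈ 2.088 m/s.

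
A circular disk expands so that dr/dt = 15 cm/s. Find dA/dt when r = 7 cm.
210π cm²/s

A = πr²
dA/dt = 2πr · dr/dt = 2π(7)(15) = 210π cm²/s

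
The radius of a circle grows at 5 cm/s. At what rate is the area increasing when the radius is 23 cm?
230π cm²/s

A = πr²
dA/dt = 2πr · dr/dt = 2π(23)(5) = 230π cm²/s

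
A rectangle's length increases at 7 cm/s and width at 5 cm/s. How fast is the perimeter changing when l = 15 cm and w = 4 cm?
24 cm/s

P = 2(l + w)
dP/dt = 2(dl/dt + dw/dt) = 2(7 + 5) = 24 cm/s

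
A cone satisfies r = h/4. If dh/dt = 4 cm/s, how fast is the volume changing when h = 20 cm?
100π cm³/s

V = (1/3)π(h/4)²h = πh³/48
dV/dt = πh²/16 · 4
At h = 20: dV/dt = 100π cm³/s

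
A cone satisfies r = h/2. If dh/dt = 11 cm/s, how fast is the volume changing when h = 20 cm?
1100π cm³/s

V = (1/3)π(h/2)²h = πh³/12
dV/dt = πh²/4 · 11
At h = 20: dV/dt = 1100π cm³/s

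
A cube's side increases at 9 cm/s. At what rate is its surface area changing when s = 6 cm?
648 cm²/s

A = 6s²
dA/dt = 12s · ds/dt = 12·6·9 = 648 cm²/s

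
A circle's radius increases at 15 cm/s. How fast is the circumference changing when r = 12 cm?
30π cm/s

C = 2πr
dC/dt = 2π · dr/dt = 2π · 15 = 30π cm/s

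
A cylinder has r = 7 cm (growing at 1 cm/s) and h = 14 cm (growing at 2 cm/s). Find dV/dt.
294π cm³/s

V = πr²h
dV/dt = 2πrh·dr/dt + πr²·dh/dt
= 2π(7)(14)(1) + π(7)²(2)
= 294π cm³/s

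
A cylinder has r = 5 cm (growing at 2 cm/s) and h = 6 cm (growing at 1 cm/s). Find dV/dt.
145π cm³/s

V = πr²h
dV/dt = 2πrh·dr/dt + πr²·dh/dt
= 2π(5)(6)(2) + π(5)²(1)
= 145π cm³/s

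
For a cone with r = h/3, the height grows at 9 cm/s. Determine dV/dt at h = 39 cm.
1521π cm³/s

V = (1/3)π(h/3)²h = πh³/27
dV/dt = πh²/9 · 9
At h = 39: dV/dt = 1521π cm³/s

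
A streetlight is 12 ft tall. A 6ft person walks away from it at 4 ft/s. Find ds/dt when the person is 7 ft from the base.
4 ft/s

By similar triangles: 12/(x+s) = 6/s
Solving: s = 6x/6
ds/dt = 6/6 · dx/dt = 1 · 4 = 4 ft/s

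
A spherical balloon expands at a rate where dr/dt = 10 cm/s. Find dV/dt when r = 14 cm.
7840π cm³/s

V = (4/3)πr³
dV/dt = dV/dr · dr/dt = 4πr² · 10
At r = 14: dV/dt = 7840π cm³/s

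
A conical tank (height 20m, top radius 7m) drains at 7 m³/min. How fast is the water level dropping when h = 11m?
400/(847π) ≈ 0.1503 m/min

r/h = 7/20, so r = (7/20)h
V = (1/3)πr²h = (1/3)π((7/20)h)²h = (49/1200)πh³
dV/dh = (49/400)πh²
dh/dt = (dV/dt)/(dV/dh) = -7/((49/400)π·11²) = -400/(847π) m/min
The level is dropping at 400/(847π) ≈ 0.1503 m/min.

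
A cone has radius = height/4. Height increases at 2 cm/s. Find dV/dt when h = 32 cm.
128π cm³/s

V = (1/3)π(h/4)²h = πh³/48
dV/dt = πh²/16 · 2
At h = 32: dV/dt = 128π cm³/s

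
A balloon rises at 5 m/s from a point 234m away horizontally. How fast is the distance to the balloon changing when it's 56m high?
140√14473/14473 ≈ 1.164 m/s

z² = 234² + y²
z = √(234² + 56²) = 2√14473
dz/dt = y/z · dy/dt = 56/(2√14473) · 5 = 140√14473/14473 ≈ 1.164 m/s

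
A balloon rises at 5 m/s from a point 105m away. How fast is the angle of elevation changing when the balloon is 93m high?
0.026685 rad/s

tan(θ) = y/105
sec²(θ) · dθ/dt = (1/105) · dy/dt
dθ/dt = cos²(θ)/105 · 5 = 105/(105² + 93²) · 5
dθ/dt = 0.026685 rad/s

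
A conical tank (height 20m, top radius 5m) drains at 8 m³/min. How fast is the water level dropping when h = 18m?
32/(81π) ≈ 0.1258 m/min

r/h = 5/20, so r = (1/4)h
V = (1/3)πr²h = (1/3)π((1/4)h)²h = (1/48)πh³
dV/dh = (1/16)πh²
dh/dt = (dV/dt)/(dV/dh) = -8/((1/16)π·18²) = -32/(81π) m/min
The level is dropping at 32/(81π) ≈ 0.1258 m/min.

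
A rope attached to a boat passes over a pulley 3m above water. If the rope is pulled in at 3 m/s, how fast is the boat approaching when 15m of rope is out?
5√6/4 ≈ 3.062 m/s

rope² = x² + 3²
x = √(15² - 3²) = 6√6
dx/dt = (rope/x) · d(rope)/dt = (15/(6√6)) · (-3) = -5√6/4 m/s
The boat approaches at 5√6/4 ≈ 3.062 m/s.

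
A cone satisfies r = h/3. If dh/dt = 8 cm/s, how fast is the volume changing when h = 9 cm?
72π cm³/s

V = (1/3)π(h/3)²h = πh³/27
dV/dt = πh²/9 · 8
At h = 9: dV/dt = 72π cm³/s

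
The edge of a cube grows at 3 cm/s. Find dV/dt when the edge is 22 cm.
4356 cm³/s

V = s³
dV/dt = 3s² · ds/dt = 3·22²·3 = 4356 cm³/s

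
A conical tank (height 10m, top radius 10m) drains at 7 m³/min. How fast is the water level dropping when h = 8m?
7/(64π) ≈ 0.03482 m/min

r/h = 10/10, so r = h
V = (1/3)πr²h = (1/3)π(h)²h = (1/3)πh³
dV/dh = πh²
dh/dt = (dV/dt)/(dV/dh) = -7/(π·8²) = -7/(64π) m/min
The level is dropping at 7/(64π) ≈ 0.03482 m/min.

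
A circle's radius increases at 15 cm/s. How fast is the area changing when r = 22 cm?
660π cm²/s

A = πr²
dA/dt = 2πr · dr/dt = 2π(22)(15) = 660π cm²/s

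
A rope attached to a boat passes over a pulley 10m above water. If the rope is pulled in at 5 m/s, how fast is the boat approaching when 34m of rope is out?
85√66/132 ≈ 5.231 m/s

rope² = x² + 10²
x = √(34² - 10²) = 4√66
dx/dt = (rope/x) · d(rope)/dt = (34/(4√66)) · (-5) = -85√66/132 m/s
The boat approaches at 85√66/132 ≈ 5.231 m/s.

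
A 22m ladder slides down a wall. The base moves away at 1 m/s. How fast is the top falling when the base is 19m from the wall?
19√123/123 ≈ 1.713 m/s

x² + y² = 22²
2x·dx/dt + 2y·dy/dt = 0
dy/dt = -x/y · dx/dt = -19/√123 · 1 = -19√123/123 m/s
The top is descending at 19√123/123 ≈ 1.713 m/s.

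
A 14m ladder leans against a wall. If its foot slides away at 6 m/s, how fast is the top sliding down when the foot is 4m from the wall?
4√5/5 ≈ 1.789 m/s

x² + y² = 14²
2x·dx/dt + 2y·dy/dt = 0
dy/dt = -x/y · dx/dt = -4/(6√5) · 6 = -4√5/5 m/s
The top is descending at 4√5/5 ≈ 1.789 m/s.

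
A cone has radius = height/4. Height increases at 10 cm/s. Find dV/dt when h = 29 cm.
4205π/8 cm³/s

V = (1/3)π(h/4)²h = πh³/48
dV/dt = πh²/16 · 10
At h = 29: dV/dt = 4205π/8 cm³/s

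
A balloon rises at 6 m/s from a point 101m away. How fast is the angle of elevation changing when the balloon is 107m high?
0.027991 rad/s

tan(θ) = y/101
sec²(θ) · dθ/dt = (1/101) · dy/dt
dθ/dt = cos²(θ)/101 · 6 = 101/(101² + 107²) · 6
dθ/dt = 0.027991 rad/s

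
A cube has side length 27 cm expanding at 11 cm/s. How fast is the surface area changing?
3564 cm²/s

A = 6s²
dA/dt = 12s · ds/dt = 12·27·11 = 3564 cm²/s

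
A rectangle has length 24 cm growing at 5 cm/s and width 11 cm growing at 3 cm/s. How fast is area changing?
127 cm²/s

A = lw
dA/dt = w·dl/dt + l·dw/dt = 11·5 + 24·3 = 127 cm²/s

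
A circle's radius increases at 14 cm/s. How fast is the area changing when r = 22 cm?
616π cm²/s

A = πr²
dA/dt = 2πr · dr/dt = 2π(22)(14) = 616π cm²/s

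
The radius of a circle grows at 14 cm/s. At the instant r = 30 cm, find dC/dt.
28π cm/s

C = 2πr
dC/dt = 2π · dr/dt = 2π · 14 = 28π cm/s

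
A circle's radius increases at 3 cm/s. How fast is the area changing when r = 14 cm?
84π cm²/s

A = πr²
dA/dt = 2πr · dr/dt = 2π(14)(3) = 84π cm²/s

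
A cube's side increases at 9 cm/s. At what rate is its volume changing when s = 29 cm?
22707 cm³/s

V = s³
dV/dt = 3s² · ds/dt = 3·29²·9 = 22707 cm³/s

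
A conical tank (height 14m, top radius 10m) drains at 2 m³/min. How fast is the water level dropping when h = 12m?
49/(1800π) ≈ 0.008665 m/min

r/h = 10/14, so r = (5/7)h
V = (1/3)πr²h = (1/3)π((5/7)h)²h = (25/147)πh³
dV/dh = (25/49)πh²
dh/dt = (dV/dt)/(dV/dh) = -2/((25/49)π·12²) = -49/(1800π) m/min
The level is dropping at 49/(1800π) ≈ 0.008665 m/min.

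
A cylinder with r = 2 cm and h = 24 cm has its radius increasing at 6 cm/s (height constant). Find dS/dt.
336π cm²/s

S = 2πrh + 2πr² (lateral + bases)
dS/dt = (2πh + 4πr)·dr/dt = (2π·24 + 4π·2)·6
= 336π cm²/s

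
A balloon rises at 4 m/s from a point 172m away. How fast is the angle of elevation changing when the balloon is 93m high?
0.017995 rad/s

tan(θ) = y/172
sec²(θ) · dθ/dt = (1/172) · dy/dt
dθ/dt = cos²(θ)/172 · 4 = 172/(172² + 93²) · 4
dθ/dt = 0.017995 rad/s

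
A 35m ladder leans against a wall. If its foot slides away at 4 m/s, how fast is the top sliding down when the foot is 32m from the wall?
128√201/201 ≈ 9.028 m/s

x² + y² = 35²
2x·dx/dt + 2y·dy/dt = 0
dy/dt = -x/y · dx/dt = -32/√201 · 4 = -128√201/201 m/s
The top is descending at 128√201/201 ≈ 9.028 m/s.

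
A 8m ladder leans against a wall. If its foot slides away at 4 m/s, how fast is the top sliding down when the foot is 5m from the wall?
20√39/39 ≈ 3.203 m/s

x² + y² = 8²
2x·dx/dt + 2y·dy/dt = 0
dy/dt = -x/y · dx/dt = -5/√39 · 4 = -20√39/39 m/s
The top is descending at 20√39/39 ≈ 3.203 m/s.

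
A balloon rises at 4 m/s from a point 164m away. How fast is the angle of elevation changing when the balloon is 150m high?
0.01328 rad/s

tan(θ) = y/164
sec²(θ) · dθ/dt = (1/164) · dy/dt
dθ/dt = cos²(θ)/164 · 4 = 164/(164² + 150²) · 4
dθ/dt = 0.01328 rad/s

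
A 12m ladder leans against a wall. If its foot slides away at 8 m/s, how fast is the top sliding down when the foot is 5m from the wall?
40√119/119 ≈ 3.667 m/s

x² + y² = 12²
2x·dx/dt + 2y·dy/dt = 0
dy/dt = -x/y · dx/dt = -5/√119 · 8 = -40√119/119 m/s
The top is descending at 40√119/119 ≈ 3.667 m/s.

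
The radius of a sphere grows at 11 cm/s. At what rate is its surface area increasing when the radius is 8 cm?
704π cm²/s

S = 4πr²
dS/dt = dS/dr · dr/dt = 8πr · 11
At r = 8: dS/dt = 704π cm²/s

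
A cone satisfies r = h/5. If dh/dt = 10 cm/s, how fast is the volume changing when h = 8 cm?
128π/5 cm³/s

V = (1/3)π(h/5)²h = πh³/75
dV/dt = πh²/25 · 10
At h = 8: dV/dt = 128π/5 cm³/s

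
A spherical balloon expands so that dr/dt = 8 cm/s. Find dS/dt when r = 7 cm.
448π cm²/s

S = 4πr²
dS/dt = dS/dr · dr/dt = 8πr · 8
At r = 7: dS/dt = 448π cm²/s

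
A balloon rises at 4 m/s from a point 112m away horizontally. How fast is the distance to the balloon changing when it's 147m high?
84√697/697 ≈ 3.182 m/s

z² = 112² + y²
z = √(112² + 147²) = 7√697
dz/dt = y/z · dy/dt = 147/(7√697) · 4 = 84√697/697 ≈ 3.182 m/s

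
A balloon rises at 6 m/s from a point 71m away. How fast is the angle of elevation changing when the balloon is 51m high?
0.055745 rad/s

tan(θ) = y/71
sec²(θ) · dθ/dt = (1/71) · dy/dt
dθ/dt = cos²(θ)/71 · 6 = 71/(71² + 51²) · 6
dθ/dt = 0.055745 rad/s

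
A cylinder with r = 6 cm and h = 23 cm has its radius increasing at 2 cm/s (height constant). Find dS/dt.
140π cm²/s

S = 2πrh + 2πr² (lateral + bases)
dS/dt = (2πh + 4πr)·dr/dt = (2π·23 + 4π·6)·2
= 140π cm²/s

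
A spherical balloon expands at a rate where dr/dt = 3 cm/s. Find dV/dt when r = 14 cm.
2352π cm³/s

V = (4/3)πr³
dV/dt = dV/dr · dr/dt = 4πr² · 3
At r = 14: dV/dt = 2352π cm³/s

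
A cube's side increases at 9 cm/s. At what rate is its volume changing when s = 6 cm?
972 cm³/s

V = s³
dV/dt = 3s² · ds/dt = 3·6²·9 = 972 cm³/s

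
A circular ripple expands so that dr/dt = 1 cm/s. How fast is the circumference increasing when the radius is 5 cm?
2π cm/s

C = 2πr
dC/dt = 2π · dr/dt = 2π · 1 = 2π cm/s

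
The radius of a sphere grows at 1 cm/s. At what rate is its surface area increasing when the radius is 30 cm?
240π cm²/s

S = 4πr²
dS/dt = dS/dr · dr/dt = 8πr · 1
At r = 30: dS/dt = 240π cm²/s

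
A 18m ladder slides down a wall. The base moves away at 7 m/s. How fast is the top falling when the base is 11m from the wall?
11√203/29 ≈ 5.404 m/s

x² + y² = 18²
2x·dx/dt + 2y·dy/dt = 0
dy/dt = -x/y · dx/dt = -11/√203 · 7 = -11√203/29 m/s
The top is descending at 11√203/29 ≈ 5.404 m/s.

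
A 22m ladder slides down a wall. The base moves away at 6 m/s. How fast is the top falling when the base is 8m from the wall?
8√105/35 ≈ 2.342 m/s

x² + y² = 22²
2x·dx/dt + 2y·dy/dt = 0
dy/dt = -x/y · dx/dt = -8/(2√105) · 6 = -8√105/35 m/s
The top is descending at 8√105/35 ≈ 2.342 m/s.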